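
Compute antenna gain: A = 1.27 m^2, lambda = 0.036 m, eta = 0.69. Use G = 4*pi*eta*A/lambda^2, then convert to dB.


G_linear = 4*pi*0.69*1.27/0.036^2 = 8496.84
G_dB = 10*log10(8496.84) = 39.3 dB

39.3 dB


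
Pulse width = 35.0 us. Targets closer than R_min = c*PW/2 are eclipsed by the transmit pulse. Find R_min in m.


R_min = 3e8 * 35.0e-6 / 2 = 5250.0 m

5250.0 m


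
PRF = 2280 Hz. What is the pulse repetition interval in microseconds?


PRI = 1/2280 = 0.0004385965 s = 438.6 us

438.6 us


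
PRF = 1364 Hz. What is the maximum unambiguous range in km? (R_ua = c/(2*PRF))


R_ua = 3e8 / (2 * 1364) = 109970.7 m = 110.0 km

110.0 km


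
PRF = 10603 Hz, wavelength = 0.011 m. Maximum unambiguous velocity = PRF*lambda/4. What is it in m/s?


V_ua = 10603 * 0.011 / 4 = 29.2 m/s

29.2 m/s


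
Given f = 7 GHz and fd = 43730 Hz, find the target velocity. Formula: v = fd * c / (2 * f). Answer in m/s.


v = 43730 * 3e8 / (2 * 7000000000.0) = 937.1 m/s

937.1 m/s


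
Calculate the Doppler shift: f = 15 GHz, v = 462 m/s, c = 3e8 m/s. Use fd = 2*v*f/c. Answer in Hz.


fd = 2 * 462 * 15000000000.0 / 3e8 = 46200.0 Hz

46200.0 Hz


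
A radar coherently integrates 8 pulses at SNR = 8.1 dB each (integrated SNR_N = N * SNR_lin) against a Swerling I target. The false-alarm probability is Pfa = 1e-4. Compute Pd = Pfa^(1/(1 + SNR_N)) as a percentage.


SNR_lin = 10^(8.1/10) = 6.45654
SNR_N = 8 * 6.45654 = 51.65232
1/(1 + SNR_N) = 1/52.65232 = 0.0189925
Pd = (1e-4)^0.0189925 = 0.83952
Pd = 84.0%

84.0%


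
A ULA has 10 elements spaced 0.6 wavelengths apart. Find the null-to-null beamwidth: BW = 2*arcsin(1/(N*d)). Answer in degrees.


1/(N*d) = 1/(10*0.6) = 0.166667
BW = 2*arcsin(0.166667) = 19.2 degrees

19.2 degrees


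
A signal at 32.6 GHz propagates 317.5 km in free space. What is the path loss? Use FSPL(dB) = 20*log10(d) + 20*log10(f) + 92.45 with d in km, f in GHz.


20*log10(317.5) = 50.03
20*log10(32.6) = 30.26
FSPL = 172.7 dB

172.7 dB


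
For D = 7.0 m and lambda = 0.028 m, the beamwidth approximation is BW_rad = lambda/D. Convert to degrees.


BW_rad = 0.028 / 7.0 = 0.004
BW_deg = 0.23 degrees

0.23 degrees


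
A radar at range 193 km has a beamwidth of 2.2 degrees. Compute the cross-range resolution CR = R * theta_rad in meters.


BW_rad = 0.038397244
CR = 193000 * 0.038397244 = 7410.7 m

7410.7 m


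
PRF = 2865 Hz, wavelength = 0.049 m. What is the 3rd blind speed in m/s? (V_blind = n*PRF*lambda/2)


V_blind = 3 * 2865 * 0.049 / 2 = 210.6 m/s

210.6 m/s


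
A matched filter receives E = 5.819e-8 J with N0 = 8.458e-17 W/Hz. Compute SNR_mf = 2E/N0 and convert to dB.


SNR_lin = 2 * 5.819e-8 / 8.458e-17 = 1.376e9
SNR_dB = 10*log10(1.376e9) = 91.4 dB

91.4 dB


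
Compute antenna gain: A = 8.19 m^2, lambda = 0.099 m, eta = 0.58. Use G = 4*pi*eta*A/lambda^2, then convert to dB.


G_linear = 4*pi*0.58*8.19/0.099^2 = 6090.48
G_dB = 10*log10(6090.48) = 37.8 dB

37.8 dB


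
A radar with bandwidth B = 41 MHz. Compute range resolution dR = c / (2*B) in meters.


dR = 3e8 / (2 * 41000000.0) = 3.66 m

3.66 m


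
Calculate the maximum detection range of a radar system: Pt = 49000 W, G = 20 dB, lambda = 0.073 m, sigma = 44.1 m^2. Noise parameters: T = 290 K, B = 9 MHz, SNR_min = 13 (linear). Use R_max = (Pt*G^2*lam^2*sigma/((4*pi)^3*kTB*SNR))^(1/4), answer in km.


G_lin = 10^(20/10) = 100.0
R^4 = 49000 * 100.0^2 * 0.073^2 * 44.1 / ((4*pi)^3 * 1.38e-23 * 290 * 9000000.0 * 13)
R^4 = 1.23933e17 m^4
R_max = (1.23933e17)^(1/4) = 18762.8 m = 18.8 km

18.8 km


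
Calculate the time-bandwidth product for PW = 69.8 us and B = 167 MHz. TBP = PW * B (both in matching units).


TBP = 69.8 * 167 = 11656.6

11656.6


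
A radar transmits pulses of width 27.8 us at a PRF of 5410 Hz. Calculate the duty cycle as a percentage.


DC = 27.8e-6 * 5410 * 100 = 15.04%

15.04%


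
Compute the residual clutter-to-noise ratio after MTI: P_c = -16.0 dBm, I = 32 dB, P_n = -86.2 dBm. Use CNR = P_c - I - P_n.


CNR = -16.0 - 32 - (-86.2) = 38.2 dB

38.2 dB


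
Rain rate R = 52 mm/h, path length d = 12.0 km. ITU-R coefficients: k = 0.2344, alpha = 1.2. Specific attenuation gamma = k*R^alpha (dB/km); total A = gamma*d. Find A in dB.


gamma = 0.2344 * 52^1.2 = 26.86344 dB/km
A = 26.86344 * 12.0 = 322.36 dB

322.36 dB


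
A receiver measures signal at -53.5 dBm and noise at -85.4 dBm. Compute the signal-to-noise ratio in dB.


SNR = -53.5 - (-85.4) = 31.9 dB

31.9 dB


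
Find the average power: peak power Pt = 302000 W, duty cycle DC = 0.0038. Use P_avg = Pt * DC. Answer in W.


P_avg = 302000 * 0.0038 = 1147.6 W

1147.6 W


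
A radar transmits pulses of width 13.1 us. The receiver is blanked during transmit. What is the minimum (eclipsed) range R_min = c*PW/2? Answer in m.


R_min = 3e8 * 13.1e-6 / 2 = 1965.0 m

1965.0 m


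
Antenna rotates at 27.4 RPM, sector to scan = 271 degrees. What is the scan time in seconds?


t = 271 / (27.4 * 360) * 60 = 1.65 s

1.65 s


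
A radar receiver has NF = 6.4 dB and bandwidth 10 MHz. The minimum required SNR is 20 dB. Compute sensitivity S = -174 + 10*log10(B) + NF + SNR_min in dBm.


10*log10(10000000.0) = 70.0
S = -174 + 70.0 + 6.4 + 20 = -77.6 dBm

-77.6 dBm


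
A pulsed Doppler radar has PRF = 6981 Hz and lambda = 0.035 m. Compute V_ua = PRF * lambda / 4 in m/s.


V_ua = 6981 * 0.035 / 4 = 61.1 m/s

61.1 m/s


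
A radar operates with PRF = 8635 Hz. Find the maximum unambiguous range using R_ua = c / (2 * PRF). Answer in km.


R_ua = 3e8 / (2 * 8635) = 17371.2 m = 17.4 km

17.4 km


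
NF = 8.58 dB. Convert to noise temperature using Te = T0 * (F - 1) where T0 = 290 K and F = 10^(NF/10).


NF_lin = 10^(8.58/10) = 7.211075
Te = 290 * (7.211075 - 1) = 1801.2 K

1801.2 K


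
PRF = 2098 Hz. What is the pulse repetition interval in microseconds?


PRI = 1/2098 = 0.0004766444 s = 476.6 us

476.6 us


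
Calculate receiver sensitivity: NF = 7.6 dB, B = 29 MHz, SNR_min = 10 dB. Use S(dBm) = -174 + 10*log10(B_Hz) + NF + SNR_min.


10*log10(29000000.0) = 74.62
S = -174 + 74.62 + 7.6 + 10 = -81.8 dBm

-81.8 dBm


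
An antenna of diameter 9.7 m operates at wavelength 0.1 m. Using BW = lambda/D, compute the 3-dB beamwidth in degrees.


BW_rad = 0.1 / 9.7 = 0.010309
BW_deg = 0.59 degrees

0.59 degrees


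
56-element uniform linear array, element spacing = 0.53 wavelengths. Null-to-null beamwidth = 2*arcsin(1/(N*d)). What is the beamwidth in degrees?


1/(N*d) = 1/(56*0.53) = 0.033693
BW = 2*arcsin(0.033693) = 3.9 degrees

3.9 degrees


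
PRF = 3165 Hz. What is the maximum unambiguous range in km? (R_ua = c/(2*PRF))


R_ua = 3e8 / (2 * 3165) = 47393.4 m = 47.4 km

47.4 km


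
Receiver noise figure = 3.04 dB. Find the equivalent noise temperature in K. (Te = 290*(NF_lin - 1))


NF_lin = 10^(3.04/10) = 2.013724
Te = 290 * (2.013724 - 1) = 294.0 K

294.0 K


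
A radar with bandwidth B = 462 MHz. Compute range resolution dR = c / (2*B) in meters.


dR = 3e8 / (2 * 462000000.0) = 0.32 m

0.32 m


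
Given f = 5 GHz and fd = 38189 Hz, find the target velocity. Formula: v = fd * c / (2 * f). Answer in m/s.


v = 38189 * 3e8 / (2 * 5000000000.0) = 1145.7 m/s

1145.7 m/s


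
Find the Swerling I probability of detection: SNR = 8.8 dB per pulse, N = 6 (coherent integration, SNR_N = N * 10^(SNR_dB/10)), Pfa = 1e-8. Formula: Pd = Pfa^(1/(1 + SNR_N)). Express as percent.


SNR_lin = 10^(8.8/10) = 7.58578
SNR_N = 6 * 7.58578 = 45.51468
1/(1 + SNR_N) = 1/46.51468 = 0.0214986
Pd = (1e-8)^0.0214986 = 0.67299
Pd = 67.3%

67.3%


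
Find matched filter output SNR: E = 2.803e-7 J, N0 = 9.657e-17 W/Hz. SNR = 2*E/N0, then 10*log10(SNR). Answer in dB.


SNR_lin = 2 * 2.803e-7 / 9.657e-17 = 5.805e9
SNR_dB = 10*log10(5.805e9) = 97.6 dB

97.6 dB


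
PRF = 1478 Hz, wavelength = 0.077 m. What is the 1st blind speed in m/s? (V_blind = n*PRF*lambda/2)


V_blind = 1 * 1478 * 0.077 / 2 = 56.9 m/s

56.9 m/s


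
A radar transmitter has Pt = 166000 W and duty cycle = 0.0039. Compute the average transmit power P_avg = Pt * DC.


P_avg = 166000 * 0.0039 = 647.4 W

647.4 W


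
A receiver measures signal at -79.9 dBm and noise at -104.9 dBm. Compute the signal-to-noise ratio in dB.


SNR = -79.9 - (-104.9) = 25.0 dB

25.0 dB


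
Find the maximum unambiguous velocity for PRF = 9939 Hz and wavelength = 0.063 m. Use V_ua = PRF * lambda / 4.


V_ua = 9939 * 0.063 / 4 = 156.5 m/s

156.5 m/s


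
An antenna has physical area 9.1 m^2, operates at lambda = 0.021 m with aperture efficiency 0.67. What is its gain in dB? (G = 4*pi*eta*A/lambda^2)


G_linear = 4*pi*0.67*9.1/0.021^2 = 173735.06
G_dB = 10*log10(173735.06) = 52.4 dB

52.4 dB


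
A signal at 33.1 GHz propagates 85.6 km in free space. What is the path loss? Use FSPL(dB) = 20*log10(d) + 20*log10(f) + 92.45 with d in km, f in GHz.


20*log10(85.6) = 38.65
20*log10(33.1) = 30.4
FSPL = 161.5 dB

161.5 dB


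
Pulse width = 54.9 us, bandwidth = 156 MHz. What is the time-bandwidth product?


TBP = 54.9 * 156 = 8564.4

8564.4


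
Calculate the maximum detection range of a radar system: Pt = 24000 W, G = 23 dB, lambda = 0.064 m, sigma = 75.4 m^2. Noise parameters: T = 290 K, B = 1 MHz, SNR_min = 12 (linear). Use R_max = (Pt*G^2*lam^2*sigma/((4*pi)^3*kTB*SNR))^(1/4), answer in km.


G_lin = 10^(23/10) = 199.526231
R^4 = 24000 * 199.526231^2 * 0.064^2 * 75.4 / ((4*pi)^3 * 1.38e-23 * 290 * 1000000.0 * 12)
R^4 = 3.09638e18 m^4
R_max = (3.09638e18)^(1/4) = 41948.2 m = 41.9 km

41.9 km


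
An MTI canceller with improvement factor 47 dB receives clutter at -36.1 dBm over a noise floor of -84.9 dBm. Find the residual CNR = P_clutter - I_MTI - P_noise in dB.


CNR = -36.1 - 47 - (-84.9) = 1.8 dB

1.8 dB


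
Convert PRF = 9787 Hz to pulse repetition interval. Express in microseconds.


PRI = 1/9787 = 0.0001021764 s = 102.2 us

102.2 us


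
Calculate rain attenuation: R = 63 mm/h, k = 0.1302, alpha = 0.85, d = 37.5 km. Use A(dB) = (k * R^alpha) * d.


gamma = 0.1302 * 63^0.85 = 4.40606 dB/km
A = 4.40606 * 37.5 = 165.23 dB

165.23 dB


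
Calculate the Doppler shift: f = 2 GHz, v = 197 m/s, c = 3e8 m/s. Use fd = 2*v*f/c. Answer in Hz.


fd = 2 * 197 * 2000000000.0 / 3e8 = 2626.7 Hz

2626.7 Hz


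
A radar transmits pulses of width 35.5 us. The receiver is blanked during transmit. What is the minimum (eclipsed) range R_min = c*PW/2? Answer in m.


R_min = 3e8 * 35.5e-6 / 2 = 5325.0 m

5325.0 m


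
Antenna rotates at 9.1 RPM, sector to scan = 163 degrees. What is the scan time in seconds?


t = 163 / (9.1 * 360) * 60 = 2.99 s

2.99 s


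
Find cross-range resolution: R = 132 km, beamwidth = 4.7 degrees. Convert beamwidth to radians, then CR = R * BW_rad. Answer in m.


BW_rad = 0.082030475
CR = 132000 * 0.082030475 = 10828.0 m

10828.0 m


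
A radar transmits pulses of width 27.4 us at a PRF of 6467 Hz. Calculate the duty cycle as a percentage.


DC = 27.4e-6 * 6467 * 100 = 17.72%

17.72%


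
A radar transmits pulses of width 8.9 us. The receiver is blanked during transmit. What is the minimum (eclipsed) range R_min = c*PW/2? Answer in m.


R_min = 3e8 * 8.9e-6 / 2 = 1335.0 m

1335.0 m


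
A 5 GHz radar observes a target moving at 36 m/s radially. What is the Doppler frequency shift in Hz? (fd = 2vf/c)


fd = 2 * 36 * 5000000000.0 / 3e8 = 1200.0 Hz

1200.0 Hz


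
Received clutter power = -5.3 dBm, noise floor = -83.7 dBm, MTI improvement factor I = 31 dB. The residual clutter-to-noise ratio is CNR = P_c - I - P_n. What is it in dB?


CNR = -5.3 - 31 - (-83.7) = 47.4 dB

47.4 dB


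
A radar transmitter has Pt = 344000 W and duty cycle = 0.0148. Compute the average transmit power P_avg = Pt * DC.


P_avg = 344000 * 0.0148 = 5091.2 W

5091.2 W


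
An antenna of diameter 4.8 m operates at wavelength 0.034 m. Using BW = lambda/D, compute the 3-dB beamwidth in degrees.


BW_rad = 0.034 / 4.8 = 0.007083
BW_deg = 0.41 degrees

0.41 degrees


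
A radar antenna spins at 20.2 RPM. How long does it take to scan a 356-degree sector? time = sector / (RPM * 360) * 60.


t = 356 / (20.2 * 360) * 60 = 2.94 s

2.94 s


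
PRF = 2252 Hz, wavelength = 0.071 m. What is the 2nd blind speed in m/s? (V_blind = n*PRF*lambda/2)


V_blind = 2 * 2252 * 0.071 / 2 = 159.9 m/s

159.9 m/s


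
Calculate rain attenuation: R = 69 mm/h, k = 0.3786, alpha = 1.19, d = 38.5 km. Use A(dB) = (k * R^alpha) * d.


gamma = 0.3786 * 69^1.19 = 58.399755 dB/km
A = 58.399755 * 38.5 = 2248.39 dB

2248.39 dB


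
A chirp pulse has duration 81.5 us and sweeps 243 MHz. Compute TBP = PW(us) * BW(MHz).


TBP = 81.5 * 243 = 19804.5

19804.5


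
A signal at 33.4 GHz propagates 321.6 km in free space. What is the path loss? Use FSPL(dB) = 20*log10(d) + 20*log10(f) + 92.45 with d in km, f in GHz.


20*log10(321.6) = 50.15
20*log10(33.4) = 30.47
FSPL = 173.1 dB

173.1 dB


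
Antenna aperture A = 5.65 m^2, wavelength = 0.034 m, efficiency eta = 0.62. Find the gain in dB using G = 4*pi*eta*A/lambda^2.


G_linear = 4*pi*0.62*5.65/0.034^2 = 38079.58
G_dB = 10*log10(38079.58) = 45.8 dB

45.8 dB


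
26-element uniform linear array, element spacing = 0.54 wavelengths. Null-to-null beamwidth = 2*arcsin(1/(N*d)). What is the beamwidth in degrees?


1/(N*d) = 1/(26*0.54) = 0.071225
BW = 2*arcsin(0.071225) = 8.2 degrees

8.2 degrees


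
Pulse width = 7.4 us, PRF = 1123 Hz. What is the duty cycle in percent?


DC = 7.4e-6 * 1123 * 100 = 0.83%

0.83%


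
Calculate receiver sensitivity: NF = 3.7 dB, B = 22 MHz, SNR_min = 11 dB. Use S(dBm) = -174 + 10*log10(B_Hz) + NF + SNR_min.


10*log10(22000000.0) = 73.42
S = -174 + 73.42 + 3.7 + 11 = -85.9 dBm

-85.9 dBm


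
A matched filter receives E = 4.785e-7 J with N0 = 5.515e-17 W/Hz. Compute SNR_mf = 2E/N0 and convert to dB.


SNR_lin = 2 * 4.785e-7 / 5.515e-17 = 1.735e10
SNR_dB = 10*log10(1.735e10) = 102.4 dB

102.4 dB


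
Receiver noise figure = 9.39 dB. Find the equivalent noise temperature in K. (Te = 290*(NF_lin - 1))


NF_lin = 10^(9.39/10) = 8.689604
Te = 290 * (8.689604 - 1) = 2230.0 K

2230.0 K


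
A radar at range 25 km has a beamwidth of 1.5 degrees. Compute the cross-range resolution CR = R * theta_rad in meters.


BW_rad = 0.026179939
CR = 25000 * 0.026179939 = 654.5 m

654.5 m


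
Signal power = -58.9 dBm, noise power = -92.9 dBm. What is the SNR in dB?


SNR = -58.9 - (-92.9) = 34.0 dB

34.0 dB


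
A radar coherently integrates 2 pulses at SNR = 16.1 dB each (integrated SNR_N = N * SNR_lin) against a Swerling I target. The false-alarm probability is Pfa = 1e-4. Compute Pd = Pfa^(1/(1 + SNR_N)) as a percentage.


SNR_lin = 10^(16.1/10) = 40.73803
SNR_N = 2 * 40.73803 = 81.47606
1/(1 + SNR_N) = 1/82.47606 = 0.0121247
Pd = (1e-4)^0.0121247 = 0.89434
Pd = 89.4%

89.4%


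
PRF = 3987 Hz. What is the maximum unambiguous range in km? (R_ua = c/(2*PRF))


R_ua = 3e8 / (2 * 3987) = 37622.3 m = 37.6 km

37.6 km


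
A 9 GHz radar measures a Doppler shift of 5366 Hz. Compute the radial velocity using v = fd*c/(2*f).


v = 5366 * 3e8 / (2 * 9000000000.0) = 89.4 m/s

89.4 m/s


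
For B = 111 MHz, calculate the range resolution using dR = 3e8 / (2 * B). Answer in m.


dR = 3e8 / (2 * 111000000.0) = 1.35 m

1.35 m


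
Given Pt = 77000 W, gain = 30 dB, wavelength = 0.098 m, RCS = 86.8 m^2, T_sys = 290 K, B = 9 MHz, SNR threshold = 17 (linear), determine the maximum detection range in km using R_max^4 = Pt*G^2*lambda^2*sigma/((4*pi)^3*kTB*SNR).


G_lin = 10^(30/10) = 1000.0
R^4 = 77000 * 1000.0^2 * 0.098^2 * 86.8 / ((4*pi)^3 * 1.38e-23 * 290 * 9000000.0 * 17)
R^4 = 5.2828e19 m^4
R_max = (5.2828e19)^(1/4) = 85254.3 m = 85.3 km

85.3 km


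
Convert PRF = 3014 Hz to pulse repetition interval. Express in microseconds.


PRI = 1/3014 = 0.000331785 s = 331.8 us

331.8 us


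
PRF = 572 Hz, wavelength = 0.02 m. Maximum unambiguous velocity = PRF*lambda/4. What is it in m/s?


V_ua = 572 * 0.02 / 4 = 2.9 m/s

2.9 m/s


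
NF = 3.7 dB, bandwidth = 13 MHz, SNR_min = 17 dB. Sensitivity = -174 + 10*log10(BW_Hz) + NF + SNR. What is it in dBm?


10*log10(13000000.0) = 71.14
S = -174 + 71.14 + 3.7 + 17 = -82.2 dBm

-82.2 dBm


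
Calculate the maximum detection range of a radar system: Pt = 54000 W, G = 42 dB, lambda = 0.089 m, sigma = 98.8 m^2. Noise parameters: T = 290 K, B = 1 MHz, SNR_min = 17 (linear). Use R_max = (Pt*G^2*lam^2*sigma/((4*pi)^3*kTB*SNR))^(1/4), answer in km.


G_lin = 10^(42/10) = 15848.931925
R^4 = 54000 * 15848.931925^2 * 0.089^2 * 98.8 / ((4*pi)^3 * 1.38e-23 * 290 * 1000000.0 * 17)
R^4 = 7.86276e22 m^4
R_max = (7.86276e22)^(1/4) = 529533.9 m = 529.5 km

529.5 km


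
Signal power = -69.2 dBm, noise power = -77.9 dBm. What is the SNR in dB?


SNR = -69.2 - (-77.9) = 8.7 dB

8.7 dB


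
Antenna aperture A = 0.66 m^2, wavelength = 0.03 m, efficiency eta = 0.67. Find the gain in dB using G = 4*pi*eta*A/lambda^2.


G_linear = 4*pi*0.67*0.66/0.03^2 = 6174.28
G_dB = 10*log10(6174.28) = 37.9 dB

37.9 dB


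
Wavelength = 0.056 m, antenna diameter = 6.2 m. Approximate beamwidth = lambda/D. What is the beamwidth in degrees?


BW_rad = 0.056 / 6.2 = 0.009032
BW_deg = 0.52 degrees

0.52 degrees


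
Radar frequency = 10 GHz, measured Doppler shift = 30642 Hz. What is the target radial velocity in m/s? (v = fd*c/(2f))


v = 30642 * 3e8 / (2 * 10000000000.0) = 459.6 m/s

459.6 m/s


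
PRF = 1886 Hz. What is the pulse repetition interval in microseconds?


PRI = 1/1886 = 0.0005302227 s = 530.2 us

530.2 us


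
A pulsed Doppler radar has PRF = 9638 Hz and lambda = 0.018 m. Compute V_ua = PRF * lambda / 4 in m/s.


V_ua = 9638 * 0.018 / 4 = 43.4 m/s

43.4 m/s


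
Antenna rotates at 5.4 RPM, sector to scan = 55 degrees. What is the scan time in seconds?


t = 55 / (5.4 * 360) * 60 = 1.7 s

1.7 s


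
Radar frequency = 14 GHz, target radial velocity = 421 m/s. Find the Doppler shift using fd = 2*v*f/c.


fd = 2 * 421 * 14000000000.0 / 3e8 = 39293.3 Hz

39293.3 Hz


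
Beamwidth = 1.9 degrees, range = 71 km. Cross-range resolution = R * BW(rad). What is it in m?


BW_rad = 0.033161256
CR = 71000 * 0.033161256 = 2354.4 m

2354.4 m


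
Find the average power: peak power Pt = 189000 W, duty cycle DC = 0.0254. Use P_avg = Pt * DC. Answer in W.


P_avg = 189000 * 0.0254 = 4800.6 W

4800.6 W


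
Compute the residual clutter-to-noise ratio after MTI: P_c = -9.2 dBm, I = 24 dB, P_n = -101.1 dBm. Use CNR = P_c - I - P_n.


CNR = -9.2 - 24 - (-101.1) = 67.9 dB

67.9 dB


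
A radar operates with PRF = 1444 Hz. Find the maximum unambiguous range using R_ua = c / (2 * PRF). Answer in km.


R_ua = 3e8 / (2 * 1444) = 103878.1 m = 103.9 km

103.9 km


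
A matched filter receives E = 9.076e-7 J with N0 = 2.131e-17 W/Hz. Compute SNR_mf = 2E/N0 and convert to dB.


SNR_lin = 2 * 9.076e-7 / 2.131e-17 = 8.518e10
SNR_dB = 10*log10(8.518e10) = 109.3 dB

109.3 dB


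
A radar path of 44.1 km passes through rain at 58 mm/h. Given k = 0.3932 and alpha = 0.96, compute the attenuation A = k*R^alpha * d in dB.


gamma = 0.3932 * 58^0.96 = 19.386722 dB/km
A = 19.386722 * 44.1 = 854.95 dB

854.95 dB


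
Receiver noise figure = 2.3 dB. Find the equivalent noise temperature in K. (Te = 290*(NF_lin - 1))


NF_lin = 10^(2.3/10) = 1.698244
Te = 290 * (1.698244 - 1) = 202.5 K

202.5 K


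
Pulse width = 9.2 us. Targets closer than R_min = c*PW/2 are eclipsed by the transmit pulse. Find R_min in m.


R_min = 3e8 * 9.2e-6 / 2 = 1380.0 m

1380.0 m


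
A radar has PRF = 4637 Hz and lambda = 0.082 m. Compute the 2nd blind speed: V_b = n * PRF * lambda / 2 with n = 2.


V_blind = 2 * 4637 * 0.082 / 2 = 380.2 m/s

380.2 m/s


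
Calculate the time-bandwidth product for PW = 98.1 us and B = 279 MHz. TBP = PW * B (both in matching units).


TBP = 98.1 * 279 = 27369.9

27369.9


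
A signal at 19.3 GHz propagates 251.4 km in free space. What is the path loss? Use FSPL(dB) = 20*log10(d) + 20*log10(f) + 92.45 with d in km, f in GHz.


20*log10(251.4) = 48.01
20*log10(19.3) = 25.71
FSPL = 166.2 dB

166.2 dB


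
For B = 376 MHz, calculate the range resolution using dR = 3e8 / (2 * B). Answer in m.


dR = 3e8 / (2 * 376000000.0) = 0.4 m

0.4 m


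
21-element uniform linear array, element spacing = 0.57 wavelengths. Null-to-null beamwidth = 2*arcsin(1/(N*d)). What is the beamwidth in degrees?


1/(N*d) = 1/(21*0.57) = 0.083542
BW = 2*arcsin(0.083542) = 9.6 degrees

9.6 degrees


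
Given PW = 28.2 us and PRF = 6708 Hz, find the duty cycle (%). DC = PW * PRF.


DC = 28.2e-6 * 6708 * 100 = 18.92%

18.92%


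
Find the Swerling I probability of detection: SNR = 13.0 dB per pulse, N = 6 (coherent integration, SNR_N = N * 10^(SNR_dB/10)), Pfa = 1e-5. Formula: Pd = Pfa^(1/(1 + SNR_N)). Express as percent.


SNR_lin = 10^(13.0/10) = 19.95262
SNR_N = 6 * 19.95262 = 119.71572
1/(1 + SNR_N) = 1/120.71572 = 0.0082839
Pd = (1e-5)^0.0082839 = 0.90903
Pd = 90.9%

90.9%


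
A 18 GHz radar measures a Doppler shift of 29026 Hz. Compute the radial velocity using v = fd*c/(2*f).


v = 29026 * 3e8 / (2 * 18000000000.0) = 241.9 m/s

241.9 m/s


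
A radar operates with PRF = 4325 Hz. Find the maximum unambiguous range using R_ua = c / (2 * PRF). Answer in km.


R_ua = 3e8 / (2 * 4325) = 34682.1 m = 34.7 km

34.7 km


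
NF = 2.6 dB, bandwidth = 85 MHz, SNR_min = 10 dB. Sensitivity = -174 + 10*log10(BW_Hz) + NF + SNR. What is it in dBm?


10*log10(85000000.0) = 79.29
S = -174 + 79.29 + 2.6 + 10 = -82.1 dBm

-82.1 dBm


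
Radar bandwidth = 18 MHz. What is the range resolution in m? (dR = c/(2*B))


dR = 3e8 / (2 * 18000000.0) = 8.33 m

8.33 m


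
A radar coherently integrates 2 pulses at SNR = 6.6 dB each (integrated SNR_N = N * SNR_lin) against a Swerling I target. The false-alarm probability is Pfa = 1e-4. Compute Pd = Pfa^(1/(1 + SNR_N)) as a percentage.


SNR_lin = 10^(6.6/10) = 4.57088
SNR_N = 2 * 4.57088 = 9.14176
1/(1 + SNR_N) = 1/10.14176 = 0.0986022
Pd = (1e-4)^0.0986022 = 0.40327
Pd = 40.3%

40.3%


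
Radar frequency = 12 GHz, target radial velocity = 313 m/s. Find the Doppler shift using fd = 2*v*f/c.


fd = 2 * 313 * 12000000000.0 / 3e8 = 25040.0 Hz

25040.0 Hz


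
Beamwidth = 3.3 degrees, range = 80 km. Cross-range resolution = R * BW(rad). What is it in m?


BW_rad = 0.057595865
CR = 80000 * 0.057595865 = 4607.7 m

4607.7 m


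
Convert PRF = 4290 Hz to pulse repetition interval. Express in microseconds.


PRI = 1/4290 = 0.0002331002 s = 233.1 us

233.1 us


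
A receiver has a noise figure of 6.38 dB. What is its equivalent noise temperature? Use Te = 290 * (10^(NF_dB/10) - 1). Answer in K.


NF_lin = 10^(6.38/10) = 4.345102
Te = 290 * (4.345102 - 1) = 970.1 K

970.1 K


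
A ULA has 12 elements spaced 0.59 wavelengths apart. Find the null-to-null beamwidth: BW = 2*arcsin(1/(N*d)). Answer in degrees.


1/(N*d) = 1/(12*0.59) = 0.141243
BW = 2*arcsin(0.141243) = 16.2 degrees

16.2 degrees


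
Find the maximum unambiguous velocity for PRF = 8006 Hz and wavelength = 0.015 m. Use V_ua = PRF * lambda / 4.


V_ua = 8006 * 0.015 / 4 = 30.0 m/s

30.0 m/s


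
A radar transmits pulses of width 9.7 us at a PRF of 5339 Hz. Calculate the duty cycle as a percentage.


DC = 9.7e-6 * 5339 * 100 = 5.18%

5.18%


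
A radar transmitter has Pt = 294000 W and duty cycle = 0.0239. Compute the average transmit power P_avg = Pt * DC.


P_avg = 294000 * 0.0239 = 7026.6 W

7026.6 W


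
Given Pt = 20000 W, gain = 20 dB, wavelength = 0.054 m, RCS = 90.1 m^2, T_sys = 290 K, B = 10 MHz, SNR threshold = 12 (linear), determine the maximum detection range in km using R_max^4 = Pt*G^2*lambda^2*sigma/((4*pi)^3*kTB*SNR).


G_lin = 10^(20/10) = 100.0
R^4 = 20000 * 100.0^2 * 0.054^2 * 90.1 / ((4*pi)^3 * 1.38e-23 * 290 * 10000000.0 * 12)
R^4 = 5.51384e16 m^4
R_max = (5.51384e16)^(1/4) = 15323.7 m = 15.3 km

15.3 km


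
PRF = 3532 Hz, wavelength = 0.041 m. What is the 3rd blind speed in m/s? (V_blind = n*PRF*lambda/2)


V_blind = 3 * 3532 * 0.041 / 2 = 217.2 m/s

217.2 m/s


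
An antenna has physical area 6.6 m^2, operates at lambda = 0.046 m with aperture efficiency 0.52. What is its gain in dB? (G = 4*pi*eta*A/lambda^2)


G_linear = 4*pi*0.52*6.6/0.046^2 = 20381.75
G_dB = 10*log10(20381.75) = 43.1 dB

43.1 dB


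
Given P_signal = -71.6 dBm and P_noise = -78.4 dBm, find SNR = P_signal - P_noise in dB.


SNR = -71.6 - (-78.4) = 6.8 dB

6.8 dB


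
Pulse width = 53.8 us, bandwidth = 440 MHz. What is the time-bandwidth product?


TBP = 53.8 * 440 = 23672.0

23672.0


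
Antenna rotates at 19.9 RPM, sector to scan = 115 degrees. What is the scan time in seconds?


t = 115 / (19.9 * 360) * 60 = 0.96 s

0.96 s


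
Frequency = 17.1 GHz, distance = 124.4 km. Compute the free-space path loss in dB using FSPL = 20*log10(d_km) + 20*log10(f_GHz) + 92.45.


20*log10(124.4) = 41.9
20*log10(17.1) = 24.66
FSPL = 159.0 dB

159.0 dB


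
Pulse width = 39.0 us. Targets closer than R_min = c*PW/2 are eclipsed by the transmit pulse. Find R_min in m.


R_min = 3e8 * 39.0e-6 / 2 = 5850.0 m

5850.0 m


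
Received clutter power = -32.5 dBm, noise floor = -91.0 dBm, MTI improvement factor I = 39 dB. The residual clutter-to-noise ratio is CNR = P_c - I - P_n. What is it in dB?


CNR = -32.5 - 39 - (-91.0) = 19.5 dB

19.5 dB


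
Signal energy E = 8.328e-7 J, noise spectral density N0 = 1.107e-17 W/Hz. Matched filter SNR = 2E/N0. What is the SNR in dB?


SNR_lin = 2 * 8.328e-7 / 1.107e-17 = 1.505e11
SNR_dB = 10*log10(1.505e11) = 111.8 dB

111.8 dB


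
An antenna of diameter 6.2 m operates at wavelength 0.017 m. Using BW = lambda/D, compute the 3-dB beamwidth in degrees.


BW_rad = 0.017 / 6.2 = 0.002742
BW_deg = 0.16 degrees

0.16 degrees


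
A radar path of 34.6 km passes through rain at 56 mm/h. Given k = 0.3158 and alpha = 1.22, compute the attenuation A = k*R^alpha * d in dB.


gamma = 0.3158 * 56^1.22 = 42.874742 dB/km
A = 42.874742 * 34.6 = 1483.47 dB

1483.47 dB


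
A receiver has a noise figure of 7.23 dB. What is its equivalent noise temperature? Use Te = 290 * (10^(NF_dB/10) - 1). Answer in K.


NF_lin = 10^(7.23/10) = 5.284453
Te = 290 * (5.284453 - 1) = 1242.5 K

1242.5 K


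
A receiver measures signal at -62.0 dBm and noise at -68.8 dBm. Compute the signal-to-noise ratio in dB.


SNR = -62.0 - (-68.8) = 6.8 dB

6.8 dB


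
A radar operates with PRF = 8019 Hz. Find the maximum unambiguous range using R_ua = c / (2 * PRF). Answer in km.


R_ua = 3e8 / (2 * 8019) = 18705.6 m = 18.7 km

18.7 km


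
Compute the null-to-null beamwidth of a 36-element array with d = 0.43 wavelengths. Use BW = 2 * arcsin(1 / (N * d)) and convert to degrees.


1/(N*d) = 1/(36*0.43) = 0.064599
BW = 2*arcsin(0.064599) = 7.4 degrees

7.4 degrees


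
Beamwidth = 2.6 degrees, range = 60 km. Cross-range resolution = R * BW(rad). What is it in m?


BW_rad = 0.045378561
CR = 60000 * 0.045378561 = 2722.7 m

2722.7 m


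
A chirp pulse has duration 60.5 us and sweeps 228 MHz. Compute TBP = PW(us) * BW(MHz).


TBP = 60.5 * 228 = 13794.0

13794.0


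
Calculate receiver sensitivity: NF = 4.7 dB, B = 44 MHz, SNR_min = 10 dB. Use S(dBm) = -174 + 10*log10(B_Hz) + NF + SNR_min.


10*log10(44000000.0) = 76.43
S = -174 + 76.43 + 4.7 + 10 = -82.9 dBm

-82.9 dBm


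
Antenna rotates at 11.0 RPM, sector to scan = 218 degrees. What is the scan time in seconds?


t = 218 / (11.0 * 360) * 60 = 3.3 s

3.3 s


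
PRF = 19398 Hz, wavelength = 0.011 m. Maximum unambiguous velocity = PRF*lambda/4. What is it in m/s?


V_ua = 19398 * 0.011 / 4 = 53.3 m/s

53.3 m/s


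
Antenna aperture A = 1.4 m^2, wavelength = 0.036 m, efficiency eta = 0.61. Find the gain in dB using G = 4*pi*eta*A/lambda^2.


G_linear = 4*pi*0.61*1.4/0.036^2 = 8280.62
G_dB = 10*log10(8280.62) = 39.2 dB

39.2 dB


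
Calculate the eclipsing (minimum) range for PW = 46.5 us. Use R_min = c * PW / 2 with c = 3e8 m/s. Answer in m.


R_min = 3e8 * 46.5e-6 / 2 = 6975.0 m

6975.0 m


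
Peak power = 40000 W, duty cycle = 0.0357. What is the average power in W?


P_avg = 40000 * 0.0357 = 1428.0 W

1428.0 W


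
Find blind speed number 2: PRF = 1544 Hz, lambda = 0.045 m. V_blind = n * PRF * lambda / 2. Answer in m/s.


V_blind = 2 * 1544 * 0.045 / 2 = 69.5 m/s

69.5 m/s


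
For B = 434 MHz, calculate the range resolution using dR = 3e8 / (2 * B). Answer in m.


dR = 3e8 / (2 * 434000000.0) = 0.35 m

0.35 m


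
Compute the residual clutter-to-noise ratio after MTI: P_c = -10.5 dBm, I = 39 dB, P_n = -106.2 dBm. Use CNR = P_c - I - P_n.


CNR = -10.5 - 39 - (-106.2) = 56.7 dB

56.7 dB


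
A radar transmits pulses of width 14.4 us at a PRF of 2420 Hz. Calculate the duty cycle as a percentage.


DC = 14.4e-6 * 2420 * 100 = 3.48%

3.48%


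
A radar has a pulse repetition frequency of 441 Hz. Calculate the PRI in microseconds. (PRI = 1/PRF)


PRI = 1/441 = 0.0022675737 s = 2267.6 us

2267.6 us


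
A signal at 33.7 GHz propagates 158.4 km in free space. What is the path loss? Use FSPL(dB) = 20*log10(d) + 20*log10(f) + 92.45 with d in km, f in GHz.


20*log10(158.4) = 44.0
20*log10(33.7) = 30.55
FSPL = 167.0 dB

167.0 dB


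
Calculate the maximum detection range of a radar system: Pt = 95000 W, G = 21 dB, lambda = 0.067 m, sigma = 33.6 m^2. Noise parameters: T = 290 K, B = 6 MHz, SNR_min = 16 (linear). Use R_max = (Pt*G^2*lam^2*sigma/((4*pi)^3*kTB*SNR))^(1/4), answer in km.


G_lin = 10^(21/10) = 125.892541
R^4 = 95000 * 125.892541^2 * 0.067^2 * 33.6 / ((4*pi)^3 * 1.38e-23 * 290 * 6000000.0 * 16)
R^4 = 2.97875e17 m^4
R_max = (2.97875e17)^(1/4) = 23361.9 m = 23.4 km

23.4 km


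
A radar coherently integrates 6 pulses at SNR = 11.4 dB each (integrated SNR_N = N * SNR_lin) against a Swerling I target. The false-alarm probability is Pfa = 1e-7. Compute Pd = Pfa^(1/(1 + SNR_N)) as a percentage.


SNR_lin = 10^(11.4/10) = 13.80384
SNR_N = 6 * 13.80384 = 82.82304
1/(1 + SNR_N) = 1/83.82304 = 0.0119299
Pd = (1e-7)^0.0119299 = 0.82507
Pd = 82.5%

82.5%


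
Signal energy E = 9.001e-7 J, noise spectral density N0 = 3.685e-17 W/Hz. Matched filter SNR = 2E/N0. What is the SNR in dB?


SNR_lin = 2 * 9.001e-7 / 3.685e-17 = 4.885e10
SNR_dB = 10*log10(4.885e10) = 106.9 dB

106.9 dB


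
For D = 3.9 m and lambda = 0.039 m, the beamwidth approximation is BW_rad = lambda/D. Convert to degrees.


BW_rad = 0.039 / 3.9 = 0.01
BW_deg = 0.57 degrees

0.57 degrees


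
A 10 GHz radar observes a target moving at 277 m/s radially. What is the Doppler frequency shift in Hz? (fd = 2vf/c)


fd = 2 * 277 * 10000000000.0 / 3e8 = 18466.7 Hz

18466.7 Hz


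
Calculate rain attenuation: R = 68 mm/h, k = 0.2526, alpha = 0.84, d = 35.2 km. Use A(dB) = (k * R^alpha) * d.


gamma = 0.2526 * 68^0.84 = 8.744618 dB/km
A = 8.744618 * 35.2 = 307.81 dB

307.81 dB


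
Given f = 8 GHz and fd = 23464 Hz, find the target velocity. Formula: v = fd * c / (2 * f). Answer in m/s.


v = 23464 * 3e8 / (2 * 8000000000.0) = 440.0 m/s

440.0 m/s


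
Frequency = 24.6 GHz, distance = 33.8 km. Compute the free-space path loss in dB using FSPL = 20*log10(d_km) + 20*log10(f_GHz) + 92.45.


20*log10(33.8) = 30.58
20*log10(24.6) = 27.82
FSPL = 150.8 dB

150.8 dB


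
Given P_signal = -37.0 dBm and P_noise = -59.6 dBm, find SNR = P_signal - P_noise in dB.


SNR = -37.0 - (-59.6) = 22.6 dB

22.6 dB


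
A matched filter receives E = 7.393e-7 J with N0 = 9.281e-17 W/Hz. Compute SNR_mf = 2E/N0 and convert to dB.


SNR_lin = 2 * 7.393e-7 / 9.281e-17 = 1.593e10
SNR_dB = 10*log10(1.593e10) = 102.0 dB

102.0 dB


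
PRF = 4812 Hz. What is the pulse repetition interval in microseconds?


PRI = 1/4812 = 0.0002078138 s = 207.8 us

207.8 us


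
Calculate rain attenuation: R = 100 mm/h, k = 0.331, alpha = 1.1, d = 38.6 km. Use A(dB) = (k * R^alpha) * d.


gamma = 0.331 * 100^1.1 = 52.459965 dB/km
A = 52.459965 * 38.6 = 2024.95 dB

2024.95 dB


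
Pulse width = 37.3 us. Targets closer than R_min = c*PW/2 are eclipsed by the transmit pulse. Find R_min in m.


R_min = 3e8 * 37.3e-6 / 2 = 5595.0 m

5595.0 m


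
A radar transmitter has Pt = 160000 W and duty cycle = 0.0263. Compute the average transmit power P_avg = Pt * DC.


P_avg = 160000 * 0.0263 = 4208.0 W

4208.0 W


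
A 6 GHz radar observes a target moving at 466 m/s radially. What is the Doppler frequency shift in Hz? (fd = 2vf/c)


fd = 2 * 466 * 6000000000.0 / 3e8 = 18640.0 Hz

18640.0 Hz


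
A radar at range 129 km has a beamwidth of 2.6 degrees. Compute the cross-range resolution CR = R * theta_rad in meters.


BW_rad = 0.045378561
CR = 129000 * 0.045378561 = 5853.8 m

5853.8 m


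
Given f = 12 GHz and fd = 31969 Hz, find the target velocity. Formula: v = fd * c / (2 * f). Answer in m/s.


v = 31969 * 3e8 / (2 * 12000000000.0) = 399.6 m/s

399.6 m/s


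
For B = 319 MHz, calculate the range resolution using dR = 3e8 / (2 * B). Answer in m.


dR = 3e8 / (2 * 319000000.0) = 0.47 m

0.47 m


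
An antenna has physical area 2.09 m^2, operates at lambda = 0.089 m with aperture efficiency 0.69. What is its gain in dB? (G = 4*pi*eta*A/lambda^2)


G_linear = 4*pi*0.69*2.09/0.089^2 = 2287.84
G_dB = 10*log10(2287.84) = 33.6 dB

33.6 dB


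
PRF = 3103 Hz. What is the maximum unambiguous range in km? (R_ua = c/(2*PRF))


R_ua = 3e8 / (2 * 3103) = 48340.3 m = 48.3 km

48.3 km


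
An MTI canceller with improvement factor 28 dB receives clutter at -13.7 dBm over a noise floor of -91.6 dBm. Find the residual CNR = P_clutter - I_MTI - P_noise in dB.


CNR = -13.7 - 28 - (-91.6) = 49.9 dB

49.9 dB


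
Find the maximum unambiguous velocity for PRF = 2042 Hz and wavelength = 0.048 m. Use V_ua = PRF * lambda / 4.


V_ua = 2042 * 0.048 / 4 = 24.5 m/s

24.5 m/s


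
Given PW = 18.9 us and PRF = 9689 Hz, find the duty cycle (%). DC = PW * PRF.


DC = 18.9e-6 * 9689 * 100 = 18.31%

18.31%


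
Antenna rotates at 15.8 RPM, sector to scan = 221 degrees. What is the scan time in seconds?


t = 221 / (15.8 * 360) * 60 = 2.33 s

2.33 s


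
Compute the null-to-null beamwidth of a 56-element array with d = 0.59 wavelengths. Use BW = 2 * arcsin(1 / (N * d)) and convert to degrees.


1/(N*d) = 1/(56*0.59) = 0.030266
BW = 2*arcsin(0.030266) = 3.5 degrees

3.5 degrees


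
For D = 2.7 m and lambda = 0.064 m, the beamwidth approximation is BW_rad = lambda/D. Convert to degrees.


BW_rad = 0.064 / 2.7 = 0.023704
BW_deg = 1.36 degrees

1.36 degrees


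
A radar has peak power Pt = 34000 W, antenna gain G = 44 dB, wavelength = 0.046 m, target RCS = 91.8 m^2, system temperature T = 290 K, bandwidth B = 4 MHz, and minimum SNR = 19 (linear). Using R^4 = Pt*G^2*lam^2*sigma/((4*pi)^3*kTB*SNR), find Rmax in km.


G_lin = 10^(44/10) = 25118.864315
R^4 = 34000 * 25118.864315^2 * 0.046^2 * 91.8 / ((4*pi)^3 * 1.38e-23 * 290 * 4000000.0 * 19)
R^4 = 6.90426e21 m^4
R_max = (6.90426e21)^(1/4) = 288256.6 m = 288.3 km

288.3 km


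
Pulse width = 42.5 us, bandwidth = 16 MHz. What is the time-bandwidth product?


TBP = 42.5 * 16 = 680.0

680.0


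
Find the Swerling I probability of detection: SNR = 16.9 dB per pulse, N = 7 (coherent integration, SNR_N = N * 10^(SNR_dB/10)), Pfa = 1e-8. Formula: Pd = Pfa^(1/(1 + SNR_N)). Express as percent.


SNR_lin = 10^(16.9/10) = 48.97788
SNR_N = 7 * 48.97788 = 342.84516
1/(1 + SNR_N) = 1/343.84516 = 0.0029083
Pd = (1e-8)^0.0029083 = 0.94784
Pd = 94.8%

94.8%


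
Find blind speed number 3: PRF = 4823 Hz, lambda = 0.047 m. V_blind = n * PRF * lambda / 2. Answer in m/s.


V_blind = 3 * 4823 * 0.047 / 2 = 340.0 m/s

340.0 m/s


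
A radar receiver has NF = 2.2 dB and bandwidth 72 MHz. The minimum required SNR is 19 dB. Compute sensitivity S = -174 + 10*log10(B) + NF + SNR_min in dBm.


10*log10(72000000.0) = 78.57
S = -174 + 78.57 + 2.2 + 19 = -74.2 dBm

-74.2 dBm


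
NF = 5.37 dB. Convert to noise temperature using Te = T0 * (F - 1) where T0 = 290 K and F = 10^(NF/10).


NF_lin = 10^(5.37/10) = 3.443499
Te = 290 * (3.443499 - 1) = 708.6 K

708.6 K


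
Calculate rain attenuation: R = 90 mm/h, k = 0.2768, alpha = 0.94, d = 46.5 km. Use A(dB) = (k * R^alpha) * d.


gamma = 0.2768 * 90^0.94 = 19.017527 dB/km
A = 19.017527 * 46.5 = 884.32 dB

884.32 dB


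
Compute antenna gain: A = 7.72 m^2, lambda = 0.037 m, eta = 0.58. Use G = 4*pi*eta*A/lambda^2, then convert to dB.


G_linear = 4*pi*0.58*7.72/0.037^2 = 41100.94
G_dB = 10*log10(41100.94) = 46.1 dB

46.1 dB


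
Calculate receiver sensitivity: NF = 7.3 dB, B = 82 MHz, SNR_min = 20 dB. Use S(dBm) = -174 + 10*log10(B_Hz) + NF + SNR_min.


10*log10(82000000.0) = 79.14
S = -174 + 79.14 + 7.3 + 20 = -67.6 dBm

-67.6 dBm


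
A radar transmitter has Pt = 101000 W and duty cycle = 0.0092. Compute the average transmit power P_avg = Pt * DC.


P_avg = 101000 * 0.0092 = 929.2 W

929.2 W


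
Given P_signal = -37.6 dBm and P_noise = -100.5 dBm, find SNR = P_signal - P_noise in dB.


SNR = -37.6 - (-100.5) = 62.9 dB

62.9 dB


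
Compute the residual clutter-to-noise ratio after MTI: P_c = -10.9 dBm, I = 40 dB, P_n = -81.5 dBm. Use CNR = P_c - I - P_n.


CNR = -10.9 - 40 - (-81.5) = 30.6 dB

30.6 dB


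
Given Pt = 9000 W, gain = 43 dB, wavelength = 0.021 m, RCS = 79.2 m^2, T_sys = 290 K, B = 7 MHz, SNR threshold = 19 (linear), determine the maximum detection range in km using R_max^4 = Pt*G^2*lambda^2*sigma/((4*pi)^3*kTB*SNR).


G_lin = 10^(43/10) = 19952.62315
R^4 = 9000 * 19952.62315^2 * 0.021^2 * 79.2 / ((4*pi)^3 * 1.38e-23 * 290 * 7000000.0 * 19)
R^4 = 1.18481e20 m^4
R_max = (1.18481e20)^(1/4) = 104330.7 m = 104.3 km

104.3 km


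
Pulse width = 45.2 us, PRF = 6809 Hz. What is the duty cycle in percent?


DC = 45.2e-6 * 6809 * 100 = 30.78%

30.78%


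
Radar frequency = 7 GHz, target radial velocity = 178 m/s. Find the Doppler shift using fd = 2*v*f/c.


fd = 2 * 178 * 7000000000.0 / 3e8 = 8306.7 Hz

8306.7 Hz


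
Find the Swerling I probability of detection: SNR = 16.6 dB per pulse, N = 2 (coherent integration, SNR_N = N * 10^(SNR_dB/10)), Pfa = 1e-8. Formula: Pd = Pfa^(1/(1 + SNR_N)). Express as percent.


SNR_lin = 10^(16.6/10) = 45.70882
SNR_N = 2 * 45.70882 = 91.41764
1/(1 + SNR_N) = 1/92.41764 = 0.0108204
Pd = (1e-8)^0.0108204 = 0.81929
Pd = 81.9%

81.9%


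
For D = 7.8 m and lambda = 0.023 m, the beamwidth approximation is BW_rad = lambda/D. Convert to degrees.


BW_rad = 0.023 / 7.8 = 0.002949
BW_deg = 0.17 degrees

0.17 degrees


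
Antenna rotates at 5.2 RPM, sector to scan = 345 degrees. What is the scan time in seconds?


t = 345 / (5.2 * 360) * 60 = 11.06 s

11.06 s


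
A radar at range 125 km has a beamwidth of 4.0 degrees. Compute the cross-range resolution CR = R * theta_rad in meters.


BW_rad = 0.06981317
CR = 125000 * 0.06981317 = 8726.6 m

8726.6 m


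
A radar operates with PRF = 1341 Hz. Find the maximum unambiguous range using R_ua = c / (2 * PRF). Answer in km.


R_ua = 3e8 / (2 * 1341) = 111856.8 m = 111.9 km

111.9 km


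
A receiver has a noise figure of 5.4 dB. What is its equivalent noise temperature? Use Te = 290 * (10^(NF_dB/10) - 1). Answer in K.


NF_lin = 10^(5.4/10) = 3.467369
Te = 290 * (3.467369 - 1) = 715.5 K

715.5 K
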